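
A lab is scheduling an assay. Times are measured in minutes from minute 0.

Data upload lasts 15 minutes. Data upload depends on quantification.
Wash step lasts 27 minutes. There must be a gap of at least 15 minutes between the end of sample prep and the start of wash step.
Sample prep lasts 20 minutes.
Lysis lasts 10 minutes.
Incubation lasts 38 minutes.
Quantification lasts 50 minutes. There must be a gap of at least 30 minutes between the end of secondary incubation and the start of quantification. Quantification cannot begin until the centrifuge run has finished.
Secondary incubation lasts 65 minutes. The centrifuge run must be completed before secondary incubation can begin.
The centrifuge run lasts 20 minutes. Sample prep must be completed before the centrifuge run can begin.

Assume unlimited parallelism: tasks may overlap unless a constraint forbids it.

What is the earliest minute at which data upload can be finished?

Nothing blocks sample prep, so it runs from minute 0 to minute 20.
The centrifuge run cannot begin until sample prep (finishes minute 20). It runs from minute 20 to 20 + 20 = minute 40.
Secondary incubation cannot begin until the centrifuge run (finishes minute 40). It runs from minute 40 to 40 + 65 = minute 105.
Quantification needs all of secondary incubation (finishes minute 105, plus 30-minute gap → minute 135); the centrifuge run (finishes minute 40). That puts its earliest start at minute 135; it finishes at 135 + 50 = minute 185.
Data upload cannot begin until quantification (finishes minute 185). It runs from minute 185 to 185 + 15 = minute 200.

200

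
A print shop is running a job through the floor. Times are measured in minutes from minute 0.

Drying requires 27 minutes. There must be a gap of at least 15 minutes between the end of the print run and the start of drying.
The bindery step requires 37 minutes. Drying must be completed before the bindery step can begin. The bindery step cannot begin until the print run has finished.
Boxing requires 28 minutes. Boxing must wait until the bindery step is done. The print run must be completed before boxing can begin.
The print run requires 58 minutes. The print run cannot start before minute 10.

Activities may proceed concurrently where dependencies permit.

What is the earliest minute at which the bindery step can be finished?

147

The print run cannot begin until its own release at minute 10. It runs from minute 10 to 10 + 58 = minute 68.
After the print run (finishes minute 68, plus 15-minute gap → minute 83), drying can start at minute 83 and finishes at minute 110.
For the bindery step: drying (finishes minute 110); the print run (finishes minute 68). Taking the maximum gives a start of minute 110, and it finishes at 110 + 37 = minute 147.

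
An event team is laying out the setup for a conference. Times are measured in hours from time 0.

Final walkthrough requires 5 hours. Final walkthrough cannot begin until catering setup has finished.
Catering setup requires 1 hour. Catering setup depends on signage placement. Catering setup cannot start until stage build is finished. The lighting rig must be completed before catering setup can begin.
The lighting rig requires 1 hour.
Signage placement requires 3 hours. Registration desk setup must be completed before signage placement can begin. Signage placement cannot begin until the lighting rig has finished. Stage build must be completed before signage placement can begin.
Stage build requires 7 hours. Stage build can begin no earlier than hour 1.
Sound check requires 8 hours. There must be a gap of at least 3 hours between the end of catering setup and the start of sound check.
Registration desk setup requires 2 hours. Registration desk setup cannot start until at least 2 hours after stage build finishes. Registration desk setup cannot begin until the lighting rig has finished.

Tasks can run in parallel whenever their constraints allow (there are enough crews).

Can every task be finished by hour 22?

No

Nothing blocks the lighting rig, so it runs from hour 0 to hour 1.
Stage build waits on its own release at hour 1, so it starts at hour 1 and finishes at 1 + 7 = hour 8.
Registration desk setup has to wait for stage build (finishes hour 8, plus 2-hour gap → hour 10); the lighting rig (finishes hour 1). The latest of these is hour 10, so registration desk setup runs hour 10 to 10 + 2 = hour 12.
Signage placement needs all of registration desk setup (finishes hour 12); the lighting rig (finishes hour 1); stage build (finishes hour 8). That puts its earliest start at hour 12; it finishes at 12 + 3 = hour 15.
Catering setup cannot start until signage placement (finishes hour 15); stage build (finishes hour 8); the lighting rig (finishes hour 1). The controlling bound is hour 15, so catering setup finishes at 15 + 1 = hour 16.
Final walkthrough waits on catering setup (finishes hour 16), so it starts at hour 16 and finishes at 16 + 5 = hour 21.
After catering setup (finishes hour 16, plus 3-hour gap → hour 19), sound check can start at hour 19 and finishes at hour 27.
The earliest everything can be done is hour 27, which is after the deadline of 22, so it is not possible.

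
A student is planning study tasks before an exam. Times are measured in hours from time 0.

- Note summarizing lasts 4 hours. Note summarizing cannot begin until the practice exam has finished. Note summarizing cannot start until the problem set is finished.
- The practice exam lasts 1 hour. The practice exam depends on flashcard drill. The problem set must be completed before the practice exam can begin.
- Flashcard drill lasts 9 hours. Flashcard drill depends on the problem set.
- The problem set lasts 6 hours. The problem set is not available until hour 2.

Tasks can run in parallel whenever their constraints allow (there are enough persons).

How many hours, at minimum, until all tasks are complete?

22

After its own release at hour 2, the problem set can start at hour 2 and finishes at hour 8.
Flashcard drill waits on the problem set (finishes hour 8), so it starts at hour 8 and finishes at 8 + 9 = hour 17.
For the practice exam: flashcard drill (finishes hour 17); the problem set (finishes hour 8). Taking the maximum gives a start of hour 17, and it finishes at 17 + 1 = hour 18.
For note summarizing: the practice exam (finishes hour 18); the problem set (finishes hour 8). Taking the maximum gives a start of hour 18, and it finishes at 18 + 4 = hour 22.
All tasks are finished once the last one completes. Finish times: The problem set at 8, Flashcard drill at 17, The practice exam at 18, Note summarizing at 22. The latest is hour 22.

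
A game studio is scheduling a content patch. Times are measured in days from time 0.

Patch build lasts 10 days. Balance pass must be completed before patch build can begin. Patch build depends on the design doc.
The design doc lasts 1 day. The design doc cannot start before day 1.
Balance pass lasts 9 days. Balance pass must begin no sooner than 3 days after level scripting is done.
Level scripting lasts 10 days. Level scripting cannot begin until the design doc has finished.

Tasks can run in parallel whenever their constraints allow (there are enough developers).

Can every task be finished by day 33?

The design doc waits on its own release at day 1, so it starts at day 1 and finishes at 1 + 1 = day 2.
After the design doc (finishes day 2), level scripting can start at day 2 and finishes at day 12.
Balance pass waits on level scripting (finishes day 12, plus 3-day gap → day 15), so it starts at day 15 and finishes at 15 + 9 = day 24.
Patch build needs all of balance pass (finishes day 24); the design doc (finishes day 2). That puts its earliest start at day 24; it finishes at 24 + 10 = day 34.
The earliest everything can be done is day 34, which is after the deadline of 33, so it is not possible.

No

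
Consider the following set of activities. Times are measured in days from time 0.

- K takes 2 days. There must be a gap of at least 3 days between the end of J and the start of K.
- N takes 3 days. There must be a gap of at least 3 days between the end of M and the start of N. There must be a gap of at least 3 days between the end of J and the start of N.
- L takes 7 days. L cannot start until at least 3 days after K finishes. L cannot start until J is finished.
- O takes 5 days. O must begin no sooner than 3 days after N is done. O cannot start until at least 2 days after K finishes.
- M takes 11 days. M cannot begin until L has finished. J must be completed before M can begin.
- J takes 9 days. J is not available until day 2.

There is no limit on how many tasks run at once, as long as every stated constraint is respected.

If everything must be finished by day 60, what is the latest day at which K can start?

23

To finish by day 60, O (duration 5) must start no later than day 55.
N feeds into O (must start by day 55, minus 3-day gap → day 52); so N must finish by day 52 and therefore start by day 49.
Since N (must start by day 49, minus 3-day gap → day 46) depends on it, M must finish by day 46. Backing off its 11-day duration gives a latest start of day 35.
Since M (must start by day 35) depends on it, L must finish by day 35. Backing off its 7-day duration gives a latest start of day 28.
K has several dependents: L (must start by day 28, minus 3-day gap → day 25); O (must start by day 55, minus 2-day gap → day 53). The earliest of those limits is day 25, so K must start by 25 − 2 = day 23.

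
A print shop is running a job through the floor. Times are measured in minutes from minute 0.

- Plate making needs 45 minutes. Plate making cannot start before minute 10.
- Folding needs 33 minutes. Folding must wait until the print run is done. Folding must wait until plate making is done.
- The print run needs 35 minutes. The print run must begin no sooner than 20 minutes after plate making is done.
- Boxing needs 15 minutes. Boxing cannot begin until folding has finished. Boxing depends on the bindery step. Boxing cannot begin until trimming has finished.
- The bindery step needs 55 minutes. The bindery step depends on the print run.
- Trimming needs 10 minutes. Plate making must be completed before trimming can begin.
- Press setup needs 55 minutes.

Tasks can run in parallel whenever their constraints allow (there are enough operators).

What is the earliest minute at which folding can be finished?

143

After its own release at minute 10, plate making can start at minute 10 and finishes at minute 55.
The print run waits on plate making (finishes minute 55, plus 20-minute gap → minute 75), so it starts at minute 75 and finishes at 75 + 35 = minute 110.
For folding: the print run (finishes minute 110); plate making (finishes minute 55). Taking the maximum gives a start of minute 110, and it finishes at 110 + 33 = minute 143.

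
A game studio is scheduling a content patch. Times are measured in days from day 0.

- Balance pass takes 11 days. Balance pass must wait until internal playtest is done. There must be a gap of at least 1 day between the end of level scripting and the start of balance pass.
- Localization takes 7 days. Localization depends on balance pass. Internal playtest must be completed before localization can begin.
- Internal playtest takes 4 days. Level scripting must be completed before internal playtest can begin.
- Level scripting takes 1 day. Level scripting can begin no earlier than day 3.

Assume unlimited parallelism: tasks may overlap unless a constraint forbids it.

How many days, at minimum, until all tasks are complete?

Level scripting waits on its own release at day 3, so it starts at day 3 and finishes at 3 + 1 = day 4.
Internal playtest cannot begin until level scripting (finishes day 4). It runs from day 4 to 4 + 4 = day 8.
Balance pass needs all of internal playtest (finishes day 8); level scripting (finishes day 4, plus 1-day gap → day 5). That puts its earliest start at day 8; it finishes at 8 + 11 = day 19.
Localization cannot start until balance pass (finishes day 19); internal playtest (finishes day 8). The controlling bound is day 19, so localization finishes at 19 + 7 = day 26.
All tasks are finished once the last one completes. Finish times: Level scripting at 4, Internal playtest at 8, Balance pass at 19, Localization at 26. The latest is day 26.

26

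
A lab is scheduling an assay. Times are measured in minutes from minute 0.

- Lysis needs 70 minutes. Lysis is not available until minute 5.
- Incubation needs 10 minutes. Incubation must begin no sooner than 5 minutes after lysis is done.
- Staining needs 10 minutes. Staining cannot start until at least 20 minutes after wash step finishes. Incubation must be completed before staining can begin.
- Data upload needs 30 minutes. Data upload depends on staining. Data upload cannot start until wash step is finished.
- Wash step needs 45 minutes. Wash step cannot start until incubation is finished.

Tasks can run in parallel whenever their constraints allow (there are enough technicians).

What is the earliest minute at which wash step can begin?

Lysis waits on its own release at minute 5, so it starts at minute 5 and finishes at 5 + 70 = minute 75.
Incubation waits on lysis (finishes minute 75, plus 5-minute gap → minute 80), so it starts at minute 80 and finishes at 80 + 10 = minute 90.
Wash step waits on incubation (finishes minute 90), so the earliest it can start is minute 90.

90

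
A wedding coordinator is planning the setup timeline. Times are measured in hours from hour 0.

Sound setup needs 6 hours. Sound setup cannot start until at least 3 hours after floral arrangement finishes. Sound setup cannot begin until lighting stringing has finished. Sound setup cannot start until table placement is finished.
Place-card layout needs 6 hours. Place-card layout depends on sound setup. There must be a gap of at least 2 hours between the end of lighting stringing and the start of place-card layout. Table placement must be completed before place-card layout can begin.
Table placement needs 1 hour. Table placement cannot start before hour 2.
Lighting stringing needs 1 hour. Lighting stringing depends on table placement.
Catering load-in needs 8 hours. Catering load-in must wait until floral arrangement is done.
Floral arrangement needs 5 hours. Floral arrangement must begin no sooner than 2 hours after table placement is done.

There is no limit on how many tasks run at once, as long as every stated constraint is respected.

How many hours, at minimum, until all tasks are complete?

25

Table placement cannot begin until its own release at hour 2. It runs from hour 2 to 2 + 1 = hour 3.
Lighting stringing waits on table placement (finishes hour 3), so it starts at hour 3 and finishes at 3 + 1 = hour 4.
Floral arrangement waits on table placement (finishes hour 3, plus 2-hour gap → hour 5), so it starts at hour 5 and finishes at 5 + 5 = hour 10.
Catering load-in cannot begin until floral arrangement (finishes hour 10). It runs from hour 10 to 10 + 8 = hour 18.
Sound setup has to wait for floral arrangement (finishes hour 10, plus 3-hour gap → hour 13); lighting stringing (finishes hour 4); table placement (finishes hour 3). The latest of these is hour 13, so sound setup runs hour 13 to 13 + 6 = hour 19.
Place-card layout needs all of sound setup (finishes hour 19); lighting stringing (finishes hour 4, plus 2-hour gap → hour 6); table placement (finishes hour 3). That puts its earliest start at hour 19; it finishes at 19 + 6 = hour 25.
All tasks are finished once the last one completes. Finish times: Table placement at 3, Floral arrangement at 10, Lighting stringing at 4, Sound setup at 19, Catering load-in at 18, Place-card layout at 25. The latest is hour 25.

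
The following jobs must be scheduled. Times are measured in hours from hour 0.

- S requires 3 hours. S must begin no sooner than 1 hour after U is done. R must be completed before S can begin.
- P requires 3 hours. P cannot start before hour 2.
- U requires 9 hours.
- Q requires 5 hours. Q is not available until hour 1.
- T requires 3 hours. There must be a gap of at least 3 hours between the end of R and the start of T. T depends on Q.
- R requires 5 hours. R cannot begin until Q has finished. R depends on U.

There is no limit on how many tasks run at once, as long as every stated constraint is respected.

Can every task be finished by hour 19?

No

U can start immediately at hour 0; it finishes at hour 9.
After its own release at hour 1, Q can start at hour 1 and finishes at hour 6.
For R: Q (finishes hour 6); U (finishes hour 9). Taking the maximum gives a start of hour 9, and it finishes at 9 + 5 = hour 14.
For T: R (finishes hour 14, plus 3-hour gap → hour 17); Q (finishes hour 6). Taking the maximum gives a start of hour 17, and it finishes at 17 + 3 = hour 20.
S has to wait for U (finishes hour 9, plus 1-hour gap → hour 10); R (finishes hour 14). The latest of these is hour 14, so S runs hour 14 to 14 + 3 = hour 17.
P waits on its own release at hour 2, so it starts at hour 2 and finishes at 2 + 3 = hour 5.
The earliest everything can be done is hour 20, which is after the deadline of 19, so it is not possible.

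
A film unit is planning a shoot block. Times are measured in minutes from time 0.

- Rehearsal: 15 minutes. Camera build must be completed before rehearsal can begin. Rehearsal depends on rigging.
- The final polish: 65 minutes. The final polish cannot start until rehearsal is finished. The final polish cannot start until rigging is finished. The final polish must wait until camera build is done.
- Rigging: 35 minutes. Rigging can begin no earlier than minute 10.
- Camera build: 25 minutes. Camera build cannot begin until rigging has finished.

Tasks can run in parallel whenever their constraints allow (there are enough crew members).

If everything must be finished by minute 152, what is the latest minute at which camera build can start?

47

The final polish must finish by minute 152; it takes 65 minutes, so it must start by 152 − 65 = minute 87.
Since the final polish (must start by minute 87) depends on it, rehearsal must finish by minute 87. Backing off its 15-minute duration gives a latest start of minute 72.
Camera build has several dependents: rehearsal (must start by minute 72); the final polish (must start by minute 87). The earliest of those limits is minute 72, so camera build must start by 72 − 25 = minute 47.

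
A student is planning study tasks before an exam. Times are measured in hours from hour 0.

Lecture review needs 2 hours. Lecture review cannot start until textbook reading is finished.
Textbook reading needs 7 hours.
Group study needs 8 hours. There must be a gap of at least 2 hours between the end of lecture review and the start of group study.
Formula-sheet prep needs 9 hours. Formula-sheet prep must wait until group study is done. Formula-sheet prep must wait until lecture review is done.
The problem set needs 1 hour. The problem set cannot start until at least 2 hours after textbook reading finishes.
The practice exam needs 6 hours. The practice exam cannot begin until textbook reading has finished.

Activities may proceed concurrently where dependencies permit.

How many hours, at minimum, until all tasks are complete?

28

Textbook reading can start immediately at hour 0; it finishes at hour 7.
The practice exam waits on textbook reading (finishes hour 7), so it starts at hour 7 and finishes at 7 + 6 = hour 13.
The problem set cannot begin until textbook reading (finishes hour 7, plus 2-hour gap → hour 9). It runs from hour 9 to 9 + 1 = hour 10.
Lecture review cannot begin until textbook reading (finishes hour 7). It runs from hour 7 to 7 + 2 = hour 9.
Group study cannot begin until lecture review (finishes hour 9, plus 2-hour gap → hour 11). It runs from hour 11 to 11 + 8 = hour 19.
Formula-sheet prep needs all of group study (finishes hour 19); lecture review (finishes hour 9). That puts its earliest start at hour 19; it finishes at 19 + 9 = hour 28.
All tasks are finished once the last one completes. Finish times: Textbook reading at 7, Lecture review at 9, The problem set at 10, The practice exam at 13, Group study at 19, Formula-sheet prep at 28. The latest is hour 28.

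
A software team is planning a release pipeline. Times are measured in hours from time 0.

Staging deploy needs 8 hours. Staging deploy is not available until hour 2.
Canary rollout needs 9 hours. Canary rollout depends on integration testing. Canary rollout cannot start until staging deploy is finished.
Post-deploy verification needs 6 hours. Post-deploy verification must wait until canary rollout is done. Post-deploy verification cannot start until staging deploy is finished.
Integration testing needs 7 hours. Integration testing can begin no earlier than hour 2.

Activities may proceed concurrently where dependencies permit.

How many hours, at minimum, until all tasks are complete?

Staging deploy waits on its own release at hour 2, so it starts at hour 2 and finishes at 2 + 8 = hour 10.
Integration testing waits on its own release at hour 2, so it starts at hour 2 and finishes at 2 + 7 = hour 9.
Canary rollout cannot start until integration testing (finishes hour 9); staging deploy (finishes hour 10). The controlling bound is hour 10, so canary rollout finishes at 10 + 9 = hour 19.
Post-deploy verification has to wait for canary rollout (finishes hour 19); staging deploy (finishes hour 10). The latest of these is hour 19, so post-deploy verification runs hour 19 to 19 + 6 = hour 25.
All tasks are finished once the last one completes. Finish times: Integration testing at 9, Staging deploy at 10, Canary rollout at 19, Post-deploy verification at 25. The latest is hour 25.

25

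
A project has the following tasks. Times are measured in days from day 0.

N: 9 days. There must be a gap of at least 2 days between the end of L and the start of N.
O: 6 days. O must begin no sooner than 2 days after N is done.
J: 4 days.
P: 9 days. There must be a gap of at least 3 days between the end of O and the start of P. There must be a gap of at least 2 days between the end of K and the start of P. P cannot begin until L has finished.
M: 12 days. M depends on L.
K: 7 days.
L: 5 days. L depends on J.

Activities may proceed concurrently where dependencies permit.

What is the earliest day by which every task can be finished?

K can start immediately at day 0; it finishes at day 7.
J can start immediately at day 0; it finishes at day 4.
L waits on J (finishes day 4), so it starts at day 4 and finishes at 4 + 5 = day 9.
N waits on L (finishes day 9, plus 2-day gap → day 11), so it starts at day 11 and finishes at 11 + 9 = day 20.
After N (finishes day 20, plus 2-day gap → day 22), O can start at day 22 and finishes at day 28.
For P: O (finishes day 28, plus 3-day gap → day 31); K (finishes day 7, plus 2-day gap → day 9); L (finishes day 9). Taking the maximum gives a start of day 31, and it finishes at 31 + 9 = day 40.
M cannot begin until L (finishes day 9). It runs from day 9 to 9 + 12 = day 21.
All tasks are finished once the last one completes. Finish times: J at 4, K at 7, L at 9, M at 21, N at 20, O at 28, P at 40. The latest is day 40.

40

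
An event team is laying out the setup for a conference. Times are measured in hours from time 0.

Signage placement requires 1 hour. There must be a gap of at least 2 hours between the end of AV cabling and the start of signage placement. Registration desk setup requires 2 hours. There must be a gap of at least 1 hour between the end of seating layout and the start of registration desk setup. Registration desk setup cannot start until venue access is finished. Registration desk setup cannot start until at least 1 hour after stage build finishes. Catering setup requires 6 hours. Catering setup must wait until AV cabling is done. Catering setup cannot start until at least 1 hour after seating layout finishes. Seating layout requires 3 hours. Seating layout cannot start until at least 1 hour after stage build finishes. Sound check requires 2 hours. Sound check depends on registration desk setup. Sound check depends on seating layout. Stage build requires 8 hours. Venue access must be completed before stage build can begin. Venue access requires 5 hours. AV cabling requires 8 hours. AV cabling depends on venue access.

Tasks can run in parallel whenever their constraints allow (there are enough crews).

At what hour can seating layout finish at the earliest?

Venue access has no prerequisites, so it starts at hour 0 and finishes at hour 5.
Stage build cannot begin until venue access (finishes hour 5). It runs from hour 5 to 5 + 8 = hour 13.
After stage build (finishes hour 13, plus 1-hour gap → hour 14), seating layout can start at hour 14 and finishes at hour 17.

17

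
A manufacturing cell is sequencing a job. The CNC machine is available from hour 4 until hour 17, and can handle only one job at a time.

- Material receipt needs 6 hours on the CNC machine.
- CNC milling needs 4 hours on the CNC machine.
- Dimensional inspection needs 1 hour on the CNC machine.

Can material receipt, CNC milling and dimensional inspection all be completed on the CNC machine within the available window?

Yes

The CNC machine window is 17 − 4 = 13 hours.
Running back to back, the jobs need 6 + 4 + 1 = 11 hours on the CNC machine.
Since 11 ≤ 13, they fit within the window.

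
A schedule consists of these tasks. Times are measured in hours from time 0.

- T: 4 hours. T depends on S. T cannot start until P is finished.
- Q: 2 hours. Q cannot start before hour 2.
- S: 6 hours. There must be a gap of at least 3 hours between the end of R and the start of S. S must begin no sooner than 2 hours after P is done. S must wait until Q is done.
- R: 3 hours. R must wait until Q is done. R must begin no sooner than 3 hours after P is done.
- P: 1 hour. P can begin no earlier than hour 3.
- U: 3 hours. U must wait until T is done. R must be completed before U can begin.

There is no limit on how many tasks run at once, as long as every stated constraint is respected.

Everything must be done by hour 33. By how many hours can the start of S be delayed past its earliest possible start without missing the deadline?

7

Q cannot begin until its own release at hour 2. It runs from hour 2 to 2 + 2 = hour 4.
After its own release at hour 3, P can start at hour 3 and finishes at hour 4.
R has to wait for Q (finishes hour 4); P (finishes hour 4, plus 3-hour gap → hour 7). The latest of these is hour 7, so R runs hour 7 to 7 + 3 = hour 10.
S has to wait for R (finishes hour 10, plus 3-hour gap → hour 13); P (finishes hour 4, plus 2-hour gap → hour 6); Q (finishes hour 4). The latest of these is hour 13, so S runs hour 13 to 13 + 6 = hour 19.

Working backward from the deadline:
To finish by hour 33, U (duration 3) must start no later than hour 30.
Since U (must start by hour 30) depends on it, T must finish by hour 30. Backing off its 4-hour duration gives a latest start of hour 26.
S must finish before T (must start by hour 26). With a 6-hour duration, S must start by 26 − 6 = hour 20.
So S can start as early as hour 13 and as late as hour 20, giving 20 − 13 = 7 hours of slack.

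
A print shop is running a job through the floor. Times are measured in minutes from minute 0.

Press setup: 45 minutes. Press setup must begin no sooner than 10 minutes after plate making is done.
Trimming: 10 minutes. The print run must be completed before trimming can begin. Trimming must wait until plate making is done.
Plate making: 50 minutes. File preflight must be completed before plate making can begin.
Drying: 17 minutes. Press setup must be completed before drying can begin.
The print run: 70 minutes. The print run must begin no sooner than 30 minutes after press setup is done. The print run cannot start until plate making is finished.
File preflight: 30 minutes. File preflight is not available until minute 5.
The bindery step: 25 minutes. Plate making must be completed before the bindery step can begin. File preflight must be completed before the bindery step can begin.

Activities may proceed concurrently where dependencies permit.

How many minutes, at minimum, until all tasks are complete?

After its own release at minute 5, file preflight can start at minute 5 and finishes at minute 35.
Plate making cannot begin until file preflight (finishes minute 35). It runs from minute 35 to 35 + 50 = minute 85.
For the bindery step: plate making (finishes minute 85); file preflight (finishes minute 35). Taking the maximum gives a start of minute 85, and it finishes at 85 + 25 = minute 110.
After plate making (finishes minute 85, plus 10-minute gap → minute 95), press setup can start at minute 95 and finishes at minute 140.
Drying cannot begin until press setup (finishes minute 140). It runs from minute 140 to 140 + 17 = minute 157.
The print run has to wait for press setup (finishes minute 140, plus 30-minute gap → minute 170); plate making (finishes minute 85). The latest of these is minute 170, so the print run runs minute 170 to 170 + 70 = minute 240.
Trimming has to wait for the print run (finishes minute 240); plate making (finishes minute 85). The latest of these is minute 240, so trimming runs minute 240 to 240 + 10 = minute 250.
All tasks are finished once the last one completes. Finish times: File preflight at 35, Plate making at 85, Press setup at 140, The print run at 240, Drying at 157, Trimming at 250, The bindery step at 110. The latest is minute 250.

250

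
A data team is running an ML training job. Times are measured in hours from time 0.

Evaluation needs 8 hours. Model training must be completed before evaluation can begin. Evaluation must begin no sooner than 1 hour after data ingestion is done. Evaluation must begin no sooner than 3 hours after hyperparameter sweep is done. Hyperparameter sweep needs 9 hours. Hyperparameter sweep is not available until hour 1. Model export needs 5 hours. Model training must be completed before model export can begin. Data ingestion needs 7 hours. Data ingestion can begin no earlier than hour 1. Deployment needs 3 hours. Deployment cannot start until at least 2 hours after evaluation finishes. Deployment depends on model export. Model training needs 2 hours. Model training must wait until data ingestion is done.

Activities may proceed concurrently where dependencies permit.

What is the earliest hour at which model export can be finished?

Data ingestion waits on its own release at hour 1, so it starts at hour 1 and finishes at 1 + 7 = hour 8.
Model training waits on data ingestion (finishes hour 8), so it starts at hour 8 and finishes at 8 + 2 = hour 10.
After model training (finishes hour 10), model export can start at hour 10 and finishes at hour 15.

15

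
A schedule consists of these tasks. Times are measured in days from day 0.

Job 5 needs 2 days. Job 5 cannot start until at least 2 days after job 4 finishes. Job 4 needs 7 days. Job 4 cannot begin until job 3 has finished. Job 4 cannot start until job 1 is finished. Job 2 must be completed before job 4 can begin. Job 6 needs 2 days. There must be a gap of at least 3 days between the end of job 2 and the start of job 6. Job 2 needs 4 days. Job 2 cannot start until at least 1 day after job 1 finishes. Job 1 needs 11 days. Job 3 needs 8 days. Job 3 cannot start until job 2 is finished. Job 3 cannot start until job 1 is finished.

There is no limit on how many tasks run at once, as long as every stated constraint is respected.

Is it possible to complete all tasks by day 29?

No

Nothing blocks job 1, so it runs from day 0 to day 11.
Job 2 waits on job 1 (finishes day 11, plus 1-day gap → day 12), so it starts at day 12 and finishes at 12 + 4 = day 16.
Job 6 cannot begin until job 2 (finishes day 16, plus 3-day gap → day 19). It runs from day 19 to 19 + 2 = day 21.
Job 3 cannot start until job 2 (finishes day 16); job 1 (finishes day 11). The controlling bound is day 16, so job 3 finishes at 16 + 8 = day 24.
Job 4 needs all of job 3 (finishes day 24); job 1 (finishes day 11); job 2 (finishes day 16). That puts its earliest start at day 24; it finishes at 24 + 7 = day 31.
After job 4 (finishes day 31, plus 2-day gap → day 33), job 5 can start at day 33 and finishes at day 35.
The earliest everything can be done is day 35, which is after the deadline of 29, so it is not possible.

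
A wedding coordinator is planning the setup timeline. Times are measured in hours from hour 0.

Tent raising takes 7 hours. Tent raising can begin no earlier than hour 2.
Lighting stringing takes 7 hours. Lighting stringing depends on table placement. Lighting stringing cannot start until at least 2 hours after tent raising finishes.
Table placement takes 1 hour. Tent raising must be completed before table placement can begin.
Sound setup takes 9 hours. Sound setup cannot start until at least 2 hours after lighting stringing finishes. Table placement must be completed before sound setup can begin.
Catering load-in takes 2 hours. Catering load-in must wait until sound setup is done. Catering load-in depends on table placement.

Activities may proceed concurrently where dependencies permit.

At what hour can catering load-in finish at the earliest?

31

After its own release at hour 2, tent raising can start at hour 2 and finishes at hour 9.
Table placement waits on tent raising (finishes hour 9), so it starts at hour 9 and finishes at 9 + 1 = hour 10.
Lighting stringing has to wait for table placement (finishes hour 10); tent raising (finishes hour 9, plus 2-hour gap → hour 11). The latest of these is hour 11, so lighting stringing runs hour 11 to 11 + 7 = hour 18.
Sound setup cannot start until lighting stringing (finishes hour 18, plus 2-hour gap → hour 20); table placement (finishes hour 10). The controlling bound is hour 20, so sound setup finishes at 20 + 9 = hour 29.
Catering load-in needs all of sound setup (finishes hour 29); table placement (finishes hour 10). That puts its earliest start at hour 29; it finishes at 29 + 2 = hour 31.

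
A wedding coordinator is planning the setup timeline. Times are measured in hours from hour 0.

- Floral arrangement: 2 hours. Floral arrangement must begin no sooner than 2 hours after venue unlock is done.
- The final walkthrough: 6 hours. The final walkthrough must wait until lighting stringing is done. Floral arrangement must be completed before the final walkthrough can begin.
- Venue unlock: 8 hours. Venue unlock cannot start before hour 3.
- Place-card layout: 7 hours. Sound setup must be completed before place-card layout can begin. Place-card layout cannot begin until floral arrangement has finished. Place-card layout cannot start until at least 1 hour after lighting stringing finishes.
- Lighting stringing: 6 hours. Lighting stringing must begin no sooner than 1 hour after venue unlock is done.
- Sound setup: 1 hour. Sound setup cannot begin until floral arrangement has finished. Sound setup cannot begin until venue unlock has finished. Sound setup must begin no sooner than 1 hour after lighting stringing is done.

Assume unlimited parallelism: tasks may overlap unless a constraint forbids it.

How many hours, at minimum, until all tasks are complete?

Venue unlock waits on its own release at hour 3, so it starts at hour 3 and finishes at 3 + 8 = hour 11.
After venue unlock (finishes hour 11, plus 1-hour gap → hour 12), lighting stringing can start at hour 12 and finishes at hour 18.
Floral arrangement waits on venue unlock (finishes hour 11, plus 2-hour gap → hour 13), so it starts at hour 13 and finishes at 13 + 2 = hour 15.
For the final walkthrough: lighting stringing (finishes hour 18); floral arrangement (finishes hour 15). Taking the maximum gives a start of hour 18, and it finishes at 18 + 6 = hour 24.
For sound setup: floral arrangement (finishes hour 15); venue unlock (finishes hour 11); lighting stringing (finishes hour 18, plus 1-hour gap → hour 19). Taking the maximum gives a start of hour 19, and it finishes at 19 + 1 = hour 20.
Place-card layout needs all of sound setup (finishes hour 20); floral arrangement (finishes hour 15); lighting stringing (finishes hour 18, plus 1-hour gap → hour 19). That puts its earliest start at hour 20; it finishes at 20 + 7 = hour 27.
All tasks are finished once the last one completes. Finish times: Venue unlock at 11, Floral arrangement at 15, Lighting stringing at 18, Sound setup at 20, Place-card layout at 27, The final walkthrough at 24. The latest is hour 27.

27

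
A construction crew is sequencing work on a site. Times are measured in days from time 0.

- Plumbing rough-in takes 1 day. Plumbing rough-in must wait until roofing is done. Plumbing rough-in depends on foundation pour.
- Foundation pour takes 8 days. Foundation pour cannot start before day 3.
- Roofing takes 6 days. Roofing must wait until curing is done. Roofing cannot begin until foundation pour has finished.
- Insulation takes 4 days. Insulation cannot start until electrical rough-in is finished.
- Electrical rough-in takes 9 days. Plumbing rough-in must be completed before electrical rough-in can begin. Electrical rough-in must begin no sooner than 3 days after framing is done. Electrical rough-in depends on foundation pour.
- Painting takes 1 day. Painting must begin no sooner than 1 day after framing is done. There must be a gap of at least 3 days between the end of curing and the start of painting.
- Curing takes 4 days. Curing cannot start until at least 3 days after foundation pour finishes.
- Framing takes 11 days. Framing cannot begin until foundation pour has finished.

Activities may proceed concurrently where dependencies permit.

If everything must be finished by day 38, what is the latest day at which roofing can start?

To finish by day 38, insulation (duration 4) must start no later than day 34.
Electrical rough-in has to be done before insulation (must start by day 34). That means finishing by day 34, i.e. starting by 34 − 9 = day 25.
Plumbing rough-in must finish before electrical rough-in (must start by day 25). With a 1-day duration, plumbing rough-in must start by 25 − 1 = day 24.
Since plumbing rough-in (must start by day 24) depends on it, roofing must finish by day 24. Backing off its 6-day duration gives a latest start of day 18.

18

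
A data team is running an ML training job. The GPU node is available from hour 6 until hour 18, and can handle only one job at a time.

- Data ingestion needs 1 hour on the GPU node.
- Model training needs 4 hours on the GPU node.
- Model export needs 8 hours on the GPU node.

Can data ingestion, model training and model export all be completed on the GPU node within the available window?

No

The GPU node window is 18 − 6 = 12 hours.
Running back to back, the jobs need 1 + 4 + 8 = 13 hours on the GPU node.
Since 13 > 12, they cannot all fit.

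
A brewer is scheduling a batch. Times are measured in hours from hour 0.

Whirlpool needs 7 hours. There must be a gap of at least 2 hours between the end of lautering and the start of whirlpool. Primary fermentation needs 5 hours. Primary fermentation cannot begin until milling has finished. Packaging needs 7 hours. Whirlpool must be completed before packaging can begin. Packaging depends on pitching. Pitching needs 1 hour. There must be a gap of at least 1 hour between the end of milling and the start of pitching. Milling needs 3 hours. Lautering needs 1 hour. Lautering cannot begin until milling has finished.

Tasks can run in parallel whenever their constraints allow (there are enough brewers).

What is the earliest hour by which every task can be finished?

Milling can start immediately at hour 0; it finishes at hour 3.
Primary fermentation waits on milling (finishes hour 3), so it starts at hour 3 and finishes at 3 + 5 = hour 8.
After milling (finishes hour 3, plus 1-hour gap → hour 4), pitching can start at hour 4 and finishes at hour 5.
Lautering cannot begin until milling (finishes hour 3). It runs from hour 3 to 3 + 1 = hour 4.
Whirlpool cannot begin until lautering (finishes hour 4, plus 2-hour gap → hour 6). It runs from hour 6 to 6 + 7 = hour 13.
Packaging cannot start until whirlpool (finishes hour 13); pitching (finishes hour 5). The controlling bound is hour 13, so packaging finishes at 13 + 7 = hour 20.
All tasks are finished once the last one completes. Finish times: Milling at 3, Lautering at 4, Whirlpool at 13, Pitching at 5, Primary fermentation at 8, Packaging at 20. The latest is hour 20.

20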